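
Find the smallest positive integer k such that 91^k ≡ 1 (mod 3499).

3498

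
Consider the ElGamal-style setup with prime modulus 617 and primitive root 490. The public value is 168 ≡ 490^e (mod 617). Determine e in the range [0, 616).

355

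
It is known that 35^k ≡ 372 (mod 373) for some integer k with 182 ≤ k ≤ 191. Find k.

Compute 35^182 mod 373 = 300, then multiply by 35 repeatedly:
  35^182=300  35^183=56  35^184=95  35^185=341  35^186=372
Found 372 at exponent 186.

186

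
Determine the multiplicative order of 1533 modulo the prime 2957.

The order of 1533 must divide p − 1 = 2956 = 2^2 · 739.
Divisors: 1, 2, 4, 739, 1478, 2956.
Check each in increasing order: 1533^1 ≡ 1533;  1533^2 ≡ 2231;  1533^4 ≡ 730;  1533^739 ≡ 1.
Smallest exponent giving 1 is 739.

739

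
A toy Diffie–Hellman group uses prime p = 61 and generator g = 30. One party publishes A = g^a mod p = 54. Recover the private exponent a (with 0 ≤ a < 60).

11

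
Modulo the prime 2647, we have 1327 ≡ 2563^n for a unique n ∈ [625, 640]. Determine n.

Compute 2563^625 mod 2647 = 1173, then multiply by 2563 repeatedly:
  2563^625=1173  2563^626=2054  2563^627=2166  2563^628=699  2563^629=2165
  2563^630=783  2563^631=403  2563^632=559  2563^633=690  2563^634=274
  2563^635=807  2563^636=1034  2563^637=495  2563^638=772  2563^639=1327
Found 1327 at exponent 639.

639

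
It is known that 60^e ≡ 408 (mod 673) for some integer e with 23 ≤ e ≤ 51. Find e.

Compute 60^23 mod 673 = 543, then multiply by 60 repeatedly:
  60^23=543  60^24=276  60^25=408
Found 408 at exponent 25.

25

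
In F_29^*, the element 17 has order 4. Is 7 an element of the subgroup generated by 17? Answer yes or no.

⟨17⟩ has order 4; its elements mod 29 are {1, 12, 17, 28}.
7 is not in this set.

no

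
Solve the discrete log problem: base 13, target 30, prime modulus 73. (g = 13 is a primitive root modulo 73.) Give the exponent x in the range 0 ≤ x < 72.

21

Successive powers of 13 modulo 73:
  13^0=1  13^1=13  13^2=23  13^3=7  13^4=18  13^5=15
  13^6=49  13^7=53  13^8=32  13^9=51  13^10=6  13^11=5
  13^12=65  13^13=42  13^14=35  13^15=17  13^16=2  13^17=26
  13^18=46  13^19=14  13^20=36  13^21=30
So 13^21 ≡ 30 (mod 73), giving x = 21.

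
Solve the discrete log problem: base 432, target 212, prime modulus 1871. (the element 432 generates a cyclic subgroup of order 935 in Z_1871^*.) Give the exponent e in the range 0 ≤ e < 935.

Baby-step giant-step with m = ceil(sqrt(935)) = 31.
Baby table (432^j mod 1871 for j=0..30):
  0:1  1:432  2:1395  3:178  4:185  5:1338  6:1748  7:1123
  8:547  9:558  10:1568  11:74  12:161  13:325  14:75  15:593
  16:1720  17:253  18:778  19:1187  20:130  21:30  22:1734  23:688
  24:1598  25:1808  26:849  27:52  28:12  29:1442  30:1772
Giant step factor: 432^(-31) ≡ 1052 (mod 1871).
Scan 212·1052^i mod 1871 for i = 0, 1, …:
  i=0: 212   i=1: 375   i=2: 1590   i=3: 6
  i=4: 699   i=5: 45   i=6: 565   i=7: 1273
  i=8: 1431   i=9: 1128     …   i=16: 772
  i=17: 130
Match at i=17, j=20: e = 17·31 + 20 = 547.

547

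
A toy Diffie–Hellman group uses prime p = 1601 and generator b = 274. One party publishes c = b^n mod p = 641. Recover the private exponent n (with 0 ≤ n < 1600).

541

Baby-step giant-step with m = ceil(sqrt(1600)) = 40.
Baby table (274^j mod 1601 for j=0..39):
  0:1  1:274  2:1430  3:1176  4:423  5:630  6:1313  7:1138
  8:1218  9:724  10:1453  11:1074  12:1293  13:461  14:1436  15:1219
  16:998  17:1282  18:649  19:115  20:1091  21:1148  22:756  23:615
  24:405  25:501  26:1189  27:783  28:8  29:591  30:233  31:1403
  32:182  33:237  34:898  35:1099  36:138  37:989  38:417  39:587
Giant step factor: 274^(-40) ≡ 666 (mod 1601).
Scan 641·666^i mod 1601 for i = 0, 1, …:
  i=0: 641   i=1: 1040   i=2: 1008   i=3: 509
  i=4: 1183   i=5: 186   i=6: 599   i=7: 285
  i=8: 892   i=9: 101   i=10: 24   i=11: 1575
  i=12: 295   i=13: 1148
Match at i=13, j=21: n = 13·40 + 21 = 541.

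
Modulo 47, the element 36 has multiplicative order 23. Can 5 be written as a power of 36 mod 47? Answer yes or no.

no

5 ∈ ⟨36⟩ iff 5^23 ≡ 1 (mod 47), since |⟨36⟩| = 23.
5^23 mod 47 = 46.
Since 46 ≠ 1, 5 does not lie in the subgroup.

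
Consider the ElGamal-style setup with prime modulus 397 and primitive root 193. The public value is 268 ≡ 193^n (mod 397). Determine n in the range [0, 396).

34

Baby-step giant-step with m = ceil(sqrt(396)) = 20.
Baby table (193^j mod 397 for j=0..19):
  0:1  1:193  2:328  3:181  4:394  5:215  6:207  7:251
  8:9  9:149  10:173  11:41  12:370  13:347  14:275  15:274
  16:81  17:150  18:366  19:369
Giant step factor: 193^(-20) ≡ 281 (mod 397).
Scan 268·281^i mod 397 for i = 0, 1, …:
  i=0: 268   i=1: 275
Match at i=1, j=14: n = 1·20 + 14 = 34.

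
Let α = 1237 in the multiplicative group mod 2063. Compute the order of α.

1031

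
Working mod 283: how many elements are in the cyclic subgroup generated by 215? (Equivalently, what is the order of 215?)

The order of 215 must divide p − 1 = 282 = 2 · 3 · 47.
Divisors: 1, 2, 3, 6, 47, 94, 141, 282.
Check each in increasing order: 215^1 ≡ 215;  215^2 ≡ 96;  215^3 ≡ 264;  215^6 ≡ 78;  215^47 ≡ 238;  215^94 ≡ 44;  215^141 ≡ 1.
Smallest exponent giving 1 is 141.

141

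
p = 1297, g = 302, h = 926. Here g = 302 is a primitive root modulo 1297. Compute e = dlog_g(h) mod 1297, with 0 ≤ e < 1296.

Baby-step giant-step with m = ceil(sqrt(1296)) = 36.
Baby table (302^j mod 1297 for j=0..35):
  0:1  1:302  2:414  3:516  4:192  5:916  6:371  7:500
  8:548  9:777  10:1194  11:22  12:159  13:29  14:976  15:333
  16:697  17:380  18:624  19:383  20:233  21:328  22:484  23:904
  24:638  25:720  26:841  27:1067  28:578  29:758  30:644  31:1235
  32:731  33:272  34:433  35:1066
Giant step factor: 302^(-36) ≡ 672 (mod 1297).
Scan 926·672^i mod 1297 for i = 0, 1, …:
  i=0: 926   i=1: 1009   i=2: 1014   i=3: 483
  i=4: 326   i=5: 1176   i=6: 399   i=7: 946
  i=8: 182   i=9: 386     …   i=17: 1230
  i=18: 371
Match at i=18, j=6: e = 18·36 + 6 = 654.

654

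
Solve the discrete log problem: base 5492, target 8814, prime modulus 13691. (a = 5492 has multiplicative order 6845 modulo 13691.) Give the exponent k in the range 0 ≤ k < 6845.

6176

Baby-step giant-step with m = ceil(sqrt(6845)) = 83.
Baby table (5492^j mod 13691 for j=0..82):
  0:1  1:5492  2:791  3:4125  4:9586  5:4417  6:11403  7:2642
  8:11095  9:8790  10:214  11:11553  12:4982  13:6526  14:11445  15:559
  16:3244  17:4057  18:5787  19:5393  20:4723  21:7962  22:11941  23:82
  24:12232  25:10098  26:9666  27:5665  28:6228  29:4058  30:11279  31:6184
  32:8848  33:3857  34:2667  35:11485  36:1183  37:7502  38:4765  39:5879
  40:4090  41:9040  42:4114  43:3938  44:9407  45:7101  46:6724  47:3581
  48:6576  49:12225  50:12727  51:4129  52:4172  53:7581  54:521  55:13604
  56:1381  57:13329  58:10782  59:1169  60:12760  61:7382  62:2893  63:6796
  64:1966  65:8764  66:8023  67:4678  68:7260  69:3728  70:6131  71:5283
  72:3007  73:3098  74:9994  75:13520  76:5547  77:1649  78:6557  79:3714
  80:11389  81:7900  82:21
Giant step factor: 5492^(-83) ≡ 1446 (mod 13691).
Scan 8814·1446^i mod 13691 for i = 0, 1, …:
  i=0: 8814   i=1: 12414   i=2: 1743   i=3: 1234
  i=4: 4534   i=5: 11866   i=6: 3413   i=7: 6438
  i=8: 13159   i=9: 11115     …   i=73: 8438
  i=74: 2667
Match at i=74, j=34: k = 74·83 + 34 = 6176.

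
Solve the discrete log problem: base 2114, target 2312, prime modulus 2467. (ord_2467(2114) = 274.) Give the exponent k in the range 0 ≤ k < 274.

49

Baby-step giant-step with m = ceil(sqrt(274)) = 17.
Baby table (2114^j mod 2467 for j=0..16):
  0:1  1:2114  2:1259  3:2100  4:1267  5:1743  6:1471  7:1274
  8:1739  9:416  10:1172  11:740  12:282  13:1601  14:2257  15:120
  16:2046
Giant step factor: 2114^(-17) ≡ 1610 (mod 2467).
Scan 2312·1610^i mod 2467 for i = 0, 1, …:
  i=0: 2312   i=1: 2084   i=2: 120
Match at i=2, j=15: k = 2·17 + 15 = 49.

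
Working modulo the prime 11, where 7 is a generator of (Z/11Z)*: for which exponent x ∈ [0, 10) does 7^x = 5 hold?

2

Successive powers of 7 modulo 11:
  7^0=1  7^1=7  7^2=5
So 7^2 ≡ 5 (mod 11), giving x = 2.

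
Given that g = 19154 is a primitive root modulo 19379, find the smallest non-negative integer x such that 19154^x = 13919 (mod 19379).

4007

Baby-step giant-step with m = ceil(sqrt(19378)) = 140.
Baby table (19154^j mod 19379 for j=0..139):
  0:1  1:19154  2:11867  3:4227  4:17875  5:8957  6:91  7:18283
  8:14052  9:16456  10:18168  11:1169  12:8281  13:16538  14:19097  15:5313
  16:6073  17:9484  18:17169  19:12775  20:13096  21:18387  22:10031  23:10368
  24:12059  25:19164  26:9617  27:6623  28:2008  29:13296  30:12145  31:19193
  32:3092  33:1944  34:8317  35:8438  36:592  37:2453  38:10066  39:2493
  40:1066  41:12077  42:15114  43:10054  44:5193  45:13694  46:111  47:13783
  48:18844  49:4101  50:7467  51:5898  52:10101  53:13997  54:9452  55:4990
  56:1232  57:13485  58:8378  59:14092  60:7456  61:8373  62:15217  63:6258
  64:6617  65:3358  66:231  67:6162  68:8838  69:7487  70:1398  71:14893
  72:1642  73:18130  74:9719  75:3052  76:10944  77:18112  78:13769  79:2615
  80:12374  81:6426  82:7575  83:977  84:12723  85:5417  86:2052  87:3396
  88:11060  89:11391  90:14432  91:8472  92:12321  93:18351  94:18131  95:9494
  96:14919  97:15171  98:16608  99:3347  100:2706  101:11278  102:1099  103:4652
  104:19145  105:13892  106:13698  107:18590  108:3114  109:16373  110:17464  111:4537
  112:6262  113:5717  114:12068  115:17139  116:146  117:5908  118:7851  119:16393
  120:12964  121:9329  122:13286  123:14395  124:16797  125:18959  126:16984  127:15642
  128:7528  129:11552  130:16965  131:538  132:14603  133:8755  134:6783  135:4766
  136:12874  137:10200  138:11101  139:2166
Giant step factor: 19154^(-140) ≡ 5689 (mod 19379).
Scan 13919·5689^i mod 19379 for i = 0, 1, …:
  i=0: 13919   i=1: 2597   i=2: 7535   i=3: 267
  i=4: 7401   i=5: 13101   i=6: 19334   i=7: 15301
  i=8: 16300   i=9: 2185     …   i=27: 3516
  i=28: 3396
Match at i=28, j=87: x = 28·140 + 87 = 4007.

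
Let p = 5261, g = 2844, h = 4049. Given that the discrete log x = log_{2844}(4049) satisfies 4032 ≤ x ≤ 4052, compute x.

4045

Compute 2844^4032 mod 5261 = 2589, then multiply by 2844 repeatedly:
  2844^4032=2589  2844^4033=2977  2844^4034=1639  2844^4035=70  2844^4036=4423
  2844^4037=5222  2844^4038=4826  2844^4039=4456  2844^4040=4376  2844^4041=3079
  2844^4042=2372  2844^4043=1366  2844^4044=2286  2844^4045=4049
Found 4049 at exponent 4045.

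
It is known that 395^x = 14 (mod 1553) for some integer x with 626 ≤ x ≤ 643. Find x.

643

Compute 395^626 mod 1553 = 805, then multiply by 395 repeatedly:
  395^626=805  395^627=1163  395^628=1250  395^629=1449  395^630=851
  395^631=697  395^632=434  395^633=600  395^634=944  395^635=160
  395^636=1080  395^637=1078  395^638=288  395^639=391  395^640=698
  395^641=829  395^642=1325  395^643=14
Found 14 at exponent 643.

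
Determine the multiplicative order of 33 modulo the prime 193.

The order of 33 must divide p − 1 = 192 = 2^6 · 3.
Divisors: 1, 2, 3, 4, 6, 8, 12, 16, 24, 32, 48, 64, 96, 192.
Check each in increasing order: 33^1 ≡ 33;  33^2 ≡ 124;  33^3 ≡ 39;  33^4 ≡ 129;  33^6 ≡ 170;  33^8 ≡ 43;  33^12 ≡ 143;  33^16 ≡ 112;  33^24 ≡ 184;  33^32 ≡ 192;  33^48 ≡ 81;  33^64 ≡ 1.
Smallest exponent giving 1 is 64.

64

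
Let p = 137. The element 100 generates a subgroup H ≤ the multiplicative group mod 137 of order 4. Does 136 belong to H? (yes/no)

⟨100⟩ has order 4; its elements mod 137 are {1, 37, 100, 136}.
136 is in this set.

yes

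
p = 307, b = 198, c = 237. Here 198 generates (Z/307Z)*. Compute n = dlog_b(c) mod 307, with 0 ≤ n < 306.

129

Baby-step giant-step with m = ceil(sqrt(306)) = 18.
Baby table (198^j mod 307 for j=0..17):
  0:1  1:198  2:215  3:204  4:175  5:266  6:171  7:88
  8:232  9:193  10:146  11:50  12:76  13:5  14:69  15:154
  16:99  17:261
Giant step factor: 198^(-18) ≡ 304 (mod 307).
Scan 237·304^i mod 307 for i = 0, 1, …:
  i=0: 237   i=1: 210   i=2: 291   i=3: 48
  i=4: 163   i=5: 125   i=6: 239   i=7: 204
Match at i=7, j=3: n = 7·18 + 3 = 129.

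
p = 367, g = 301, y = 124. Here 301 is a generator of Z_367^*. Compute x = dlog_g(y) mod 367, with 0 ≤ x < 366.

144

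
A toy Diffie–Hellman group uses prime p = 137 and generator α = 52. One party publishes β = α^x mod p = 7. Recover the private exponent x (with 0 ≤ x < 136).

Successive powers of 52 modulo 137:
  52^0=1  52^1=52  52^2=101  52^3=46  52^4=63  52^5=125
  52^6=61  52^7=21  52^8=133  52^9=66  52^10=7
So 52^10 ≡ 7 (mod 137), giving x = 10.

10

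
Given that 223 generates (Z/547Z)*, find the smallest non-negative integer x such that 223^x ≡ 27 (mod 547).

Baby-step giant-step with m = ceil(sqrt(546)) = 24.
Baby table (223^j mod 547 for j=0..23):
  0:1  1:223  2:499  3:236  4:116  5:159  6:449  7:26
  8:328  9:393  10:119  11:281  12:305  13:187  14:129  15:323
  16:372  17:359  18:195  19:272  20:486  21:72  22:193  23:373
Giant step factor: 223^(-24) ≡ 422 (mod 547).
Scan 27·422^i mod 547 for i = 0, 1, …:
  i=0: 27   i=1: 454   i=2: 138   i=3: 254
  i=4: 523   i=5: 265   i=6: 242   i=7: 382
  i=8: 386   i=9: 433     …   i=16: 332
  i=17: 72
Match at i=17, j=21: x = 17·24 + 21 = 429.

429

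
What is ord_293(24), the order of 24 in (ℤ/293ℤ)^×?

73

The order of 24 must divide p − 1 = 292 = 2^2 · 73.
Divisors: 1, 2, 4, 73, 146, 292.
Check each in increasing order: 24^1 ≡ 24;  24^2 ≡ 283;  24^4 ≡ 100;  24^73 ≡ 1.
Smallest exponent giving 1 is 73.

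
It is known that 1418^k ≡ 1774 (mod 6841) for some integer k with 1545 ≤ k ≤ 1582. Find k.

Compute 1418^1545 mod 6841 = 2248, then multiply by 1418 repeatedly:
  1418^1545=2248  1418^1546=6599  1418^1547=5735  1418^1548=5122  1418^1549=4695
  1418^1550=1217  1418^1551=1774
Found 1774 at exponent 1551.

1551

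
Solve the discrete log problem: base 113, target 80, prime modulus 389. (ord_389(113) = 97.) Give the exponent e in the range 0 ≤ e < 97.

Baby-step giant-step with m = ceil(sqrt(97)) = 10.
Baby table (113^j mod 389 for j=0..9):
  0:1  1:113  2:321  3:96  4:345  5:85  6:269  7:55
  8:380  9:150
Giant step factor: 113^(-10) ≡ 157 (mod 389).
Scan 80·157^i mod 389 for i = 0, 1, …:
  i=0: 80   i=1: 112   i=2: 79   i=3: 344
  i=4: 326   i=5: 223   i=6: 1
Match at i=6, j=0: e = 6·10 + 0 = 60.

60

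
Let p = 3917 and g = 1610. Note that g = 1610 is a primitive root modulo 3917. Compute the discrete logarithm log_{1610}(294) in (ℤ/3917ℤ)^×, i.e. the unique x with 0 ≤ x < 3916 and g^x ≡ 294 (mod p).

Baby-step giant-step with m = ceil(sqrt(3916)) = 63.
Baby table (1610^j mod 3917 for j=0..62):
  0:1  1:1610  2:2963  3:3441  4:1372  5:3649  6:3307  7:1067
  8:2224  9:502  10:1318  11:2883  12:3902  13:3269  14:2559  15:3223
  16:2922  17:103  18:1316  19:3580  20:1893  21:304  22:3732  23:3759
  24:225  25:1886  26:785  27:2576  28:3174  29:2372  30:3762  31:1138
  32:2941  33:3274  34:2775  35:2370  36:542  37:3046  38:3893  39:530
  40:3311  41:3590  42:2325  43:2515  44:2889  45:1811  46:1462  47:3620
  48:3621  49:1314  50:360  51:3801  52:1256  53:988  54:378  55:1445
  56:3669  57:254  58:1572  59:538  60:523  61:3792  62:2434
Giant step factor: 1610^(-63) ≡ 2447 (mod 3917).
Scan 294·2447^i mod 3917 for i = 0, 1, …:
  i=0: 294   i=1: 2607   i=2: 2453   i=3: 1647
  i=4: 3533   i=5: 432   i=6: 3431   i=7: 1526
  i=8: 1221   i=9: 3033     …   i=18: 3111
  i=19: 1886
Match at i=19, j=25: x = 19·63 + 25 = 1222.

1222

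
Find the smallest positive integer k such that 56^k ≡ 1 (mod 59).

58

The order of 56 must divide p − 1 = 58 = 2 · 29.
Divisors: 1, 2, 29, 58.
Check each in increasing order: 56^1 ≡ 56;  56^2 ≡ 9;  56^29 ≡ 58;  56^58 ≡ 1.
Smallest exponent giving 1 is 58.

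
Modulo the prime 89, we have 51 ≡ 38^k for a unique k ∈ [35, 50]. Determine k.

45

Compute 38^35 mod 89 = 28, then multiply by 38 repeatedly:
  38^35=28  38^36=85  38^37=26  38^38=9  38^39=75
  38^40=2  38^41=76  38^42=40  38^43=7  38^44=88
  38^45=51
Found 51 at exponent 45.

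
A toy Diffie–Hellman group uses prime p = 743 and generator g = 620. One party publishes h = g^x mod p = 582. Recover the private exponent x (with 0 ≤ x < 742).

624

Baby-step giant-step with m = ceil(sqrt(742)) = 28.
Baby table (620^j mod 743 for j=0..27):
  0:1  1:620  2:269  3:348  4:290  5:737  6:738  7:615
  8:141  9:489  10:36  11:30  12:25  13:640  14:38  15:527
  16:563  17:593  18:618  19:515  20:553  21:337  22:157  23:7
  24:625  25:397  26:207  27:544
Giant step factor: 620^(-28) ≡ 513 (mod 743).
Scan 582·513^i mod 743 for i = 0, 1, …:
  i=0: 582   i=1: 623   i=2: 109   i=3: 192
  i=4: 420   i=5: 733   i=6: 71   i=7: 16
  i=8: 35   i=9: 123     …   i=21: 22
  i=22: 141
Match at i=22, j=8: x = 22·28 + 8 = 624.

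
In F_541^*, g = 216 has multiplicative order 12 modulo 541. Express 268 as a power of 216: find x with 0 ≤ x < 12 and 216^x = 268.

Successive powers of 216 modulo 541:
  216^0=1  216^1=216  216^2=130  216^3=489  216^4=129  216^5=273
  216^6=540  216^7=325  216^8=411  216^9=52  216^10=412  216^11=268
So 216^11 ≡ 268 (mod 541), giving x = 11.

11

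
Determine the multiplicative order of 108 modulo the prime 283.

94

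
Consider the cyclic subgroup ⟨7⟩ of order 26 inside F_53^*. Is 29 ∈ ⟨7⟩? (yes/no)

yes

29 ∈ ⟨7⟩ iff 29^26 ≡ 1 (mod 53), since |⟨7⟩| = 26.
29^26 mod 53 = 1.
Since 1 = 1, 29 lies in the subgroup.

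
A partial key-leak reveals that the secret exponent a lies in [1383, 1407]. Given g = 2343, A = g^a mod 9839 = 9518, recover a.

1400

Compute 2343^1383 mod 9839 = 2463, then multiply by 2343 repeatedly:
  2343^1383=2463  2343^1384=5155  2343^1385=5712  2343^1386=2176  2343^1387=1766
  2343^1388=5358  2343^1389=9069  2343^1390=6266  2343^1391=1450  2343^1392=2895
  2343^1393=3914  2343^1394=554  2343^1395=9113  2343^1396=1129  2343^1397=8395
  2343^1398=1324  2343^1399=2847  2343^1400=9518
Found 9518 at exponent 1400.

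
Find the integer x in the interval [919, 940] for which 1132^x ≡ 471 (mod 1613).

926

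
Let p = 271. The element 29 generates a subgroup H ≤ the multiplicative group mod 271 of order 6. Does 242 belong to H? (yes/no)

yes

242 ∈ ⟨29⟩ iff 242^6 ≡ 1 (mod 271), since |⟨29⟩| = 6.
242^6 mod 271 = 1.
Since 1 = 1, 242 lies in the subgroup.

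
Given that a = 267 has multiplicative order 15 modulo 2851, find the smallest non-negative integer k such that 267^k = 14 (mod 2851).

2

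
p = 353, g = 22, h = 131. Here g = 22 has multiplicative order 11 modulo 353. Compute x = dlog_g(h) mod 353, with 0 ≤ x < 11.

2

Successive powers of 22 modulo 353:
  22^0=1  22^1=22  22^2=131
So 22^2 ≡ 131 (mod 353), giving x = 2.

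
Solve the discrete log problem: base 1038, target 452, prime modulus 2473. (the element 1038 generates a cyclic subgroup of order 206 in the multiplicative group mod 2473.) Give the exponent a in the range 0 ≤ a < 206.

165

Baby-step giant-step with m = ceil(sqrt(206)) = 15.
Baby table (1038^j mod 2473 for j=0..14):
  0:1  1:1038  2:1689  3:2298  4:1352  5:1185  6:949  7:808
  8:357  9:2089  10:2034  11:1823  12:429  13:162  14:2465
Giant step factor: 1038^(-15) ≡ 1780 (mod 2473).
Scan 452·1780^i mod 2473 for i = 0, 1, …:
  i=0: 452   i=1: 835   i=2: 27   i=3: 1073
  i=4: 784   i=5: 748   i=6: 966   i=7: 745
  i=8: 572   i=9: 1757   i=10: 1588   i=11: 1
Match at i=11, j=0: a = 11·15 + 0 = 165.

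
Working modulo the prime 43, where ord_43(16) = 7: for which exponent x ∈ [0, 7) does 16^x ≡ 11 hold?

3

Successive powers of 16 modulo 43:
  16^0=1  16^1=16  16^2=41  16^3=11
So 16^3 ≡ 11 (mod 43), giving x = 3.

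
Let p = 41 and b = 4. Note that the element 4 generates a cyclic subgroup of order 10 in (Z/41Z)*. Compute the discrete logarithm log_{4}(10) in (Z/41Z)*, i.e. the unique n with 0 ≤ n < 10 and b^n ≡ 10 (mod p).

4

Successive powers of 4 modulo 41:
  4^0=1  4^1=4  4^2=16  4^3=23  4^4=10
So 4^4 ≡ 10 (mod 41), giving n = 4.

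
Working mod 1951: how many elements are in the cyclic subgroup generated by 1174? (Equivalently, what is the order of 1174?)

195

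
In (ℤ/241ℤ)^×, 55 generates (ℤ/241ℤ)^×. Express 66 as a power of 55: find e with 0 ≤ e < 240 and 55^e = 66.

79

Baby-step giant-step with m = ceil(sqrt(240)) = 16.
Baby table (55^j mod 241 for j=0..15):
  0:1  1:55  2:133  3:85  4:96  5:219  6:236  7:207
  8:58  9:57  10:2  11:110  12:25  13:170  14:192  15:197
Giant step factor: 55^(-16) ≡ 24 (mod 241).
Scan 66·24^i mod 241 for i = 0, 1, …:
  i=0: 66   i=1: 138   i=2: 179   i=3: 199
  i=4: 197
Match at i=4, j=15: e = 4·16 + 15 = 79.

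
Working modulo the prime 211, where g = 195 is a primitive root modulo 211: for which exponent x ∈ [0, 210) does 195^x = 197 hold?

35

Baby-step giant-step with m = ceil(sqrt(210)) = 15.
Baby table (195^j mod 211 for j=0..14):
  0:1  1:195  2:45  3:124  4:126  5:94  6:184  7:10
  8:51  9:28  10:185  11:205  12:96  13:152  14:100
Giant step factor: 195^(-15) ≡ 12 (mod 211).
Scan 197·12^i mod 211 for i = 0, 1, …:
  i=0: 197   i=1: 43   i=2: 94
Match at i=2, j=5: x = 2·15 + 5 = 35.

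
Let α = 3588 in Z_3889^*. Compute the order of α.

The order of 3588 must divide p − 1 = 3888 = 2^4 · 3^5.
Divisors: 1, 2, 3, 4, 6, 8, 9, 12, 16, 18, 24, 27, 36, 48, 54, 72, 81, 108, 144, 162, 216, 243, 324, 432, 486, 648, 972, 1296, 1944, 3888.
Check each in increasing order: 3588^1 ≡ 3588;  3588^2 ≡ 1154;  3588^3 ≡ 2656;  3588^4 ≡ 1678;  3588^6 ≡ 3579;  3588^8 ≡ 48;  3588^9 ≡ 1108;  3588^12 ≡ 2764;  3588^16 ≡ 2304;  3588^18 ≡ 2629;  3588^24 ≡ 1700;  3588^27 ≡ 71;  3588^36 ≡ 888;  3588^48 ≡ 473;  3588^54 ≡ 1152;  3588^72 ≡ 2966;  3588^81 ≡ 123;  3588^108 ≡ 955;  3588^144 ≡ 238;  3588^162 ≡ 3462;  3588^216 ≡ 1999;  3588^243 ≡ 1925;  3588^324 ≡ 3435;  3588^432 ≡ 1998;  3588^486 ≡ 3297;  3588^648 ≡ 3888;  3588^972 ≡ 454;  3588^1296 ≡ 1.
Smallest exponent giving 1 is 1296.

1296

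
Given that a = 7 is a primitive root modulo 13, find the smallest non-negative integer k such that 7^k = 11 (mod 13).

Successive powers of 7 modulo 13:
  7^0=1  7^1=7  7^2=10  7^3=5  7^4=9  7^5=11
So 7^5 ≡ 11 (mod 13), giving k = 5.

5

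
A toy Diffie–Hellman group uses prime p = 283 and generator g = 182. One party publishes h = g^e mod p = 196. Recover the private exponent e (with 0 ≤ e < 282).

280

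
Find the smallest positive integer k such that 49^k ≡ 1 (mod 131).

65

The order of 49 must divide p − 1 = 130 = 2 · 5 · 13.
Divisors: 1, 2, 5, 10, 13, 26, 65, 130.
Check each in increasing order: 49^1 ≡ 49;  49^2 ≡ 43;  49^5 ≡ 80;  49^10 ≡ 112;  49^13 ≡ 53;  49^26 ≡ 58;  49^65 ≡ 1.
Smallest exponent giving 1 is 65.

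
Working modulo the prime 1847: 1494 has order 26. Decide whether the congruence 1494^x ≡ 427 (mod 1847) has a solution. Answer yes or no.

427 ∈ ⟨1494⟩ iff 427^26 ≡ 1 (mod 1847), since |⟨1494⟩| = 26.
427^26 mod 1847 = 824.
Since 824 ≠ 1, 427 does not lie in the subgroup.

no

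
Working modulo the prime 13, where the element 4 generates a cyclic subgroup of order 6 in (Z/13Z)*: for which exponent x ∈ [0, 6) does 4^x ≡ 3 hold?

2

Successive powers of 4 modulo 13:
  4^0=1  4^1=4  4^2=3
So 4^2 ≡ 3 (mod 13), giving x = 2.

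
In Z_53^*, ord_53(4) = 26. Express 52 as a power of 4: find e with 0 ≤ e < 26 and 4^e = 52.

Successive powers of 4 modulo 53:
  4^0=1  4^1=4  4^2=16  4^3=11  4^4=44  4^5=17
  4^6=15  4^7=7  4^8=28  4^9=6  4^10=24  4^11=43
  4^12=13  4^13=52
So 4^13 ≡ 52 (mod 53), giving e = 13.

13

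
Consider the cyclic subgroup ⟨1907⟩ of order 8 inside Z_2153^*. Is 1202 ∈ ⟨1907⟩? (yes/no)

no

⟨1907⟩ has order 8; its elements mod 2153 are {1, 232, 246, 1059, 1094, 1907, 1921, 2152}.
1202 is not in this set.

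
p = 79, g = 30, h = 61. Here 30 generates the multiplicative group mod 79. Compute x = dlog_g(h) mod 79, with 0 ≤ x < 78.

Baby-step giant-step with m = ceil(sqrt(78)) = 9.
Baby table (30^j mod 79 for j=0..8):
  0:1  1:30  2:31  3:61  4:13  5:74  6:8  7:3
  8:11
Giant step factor: 30^(-9) ≡ 17 (mod 79).
Scan 61·17^i mod 79 for i = 0, 1, …:
  i=0: 61
Match at i=0, j=3: x = 0·9 + 3 = 3.

3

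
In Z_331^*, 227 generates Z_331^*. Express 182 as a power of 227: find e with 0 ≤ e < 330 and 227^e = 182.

179

Baby-step giant-step with m = ceil(sqrt(330)) = 19.
Baby table (227^j mod 331 for j=0..18):
  0:1  1:227  2:224  3:205  4:195  5:242  6:319  7:255
  8:291  9:188  10:308  11:75  12:144  13:250  14:149  15:61
  16:276  17:93  18:258
Giant step factor: 227^(-19) ≡ 63 (mod 331).
Scan 182·63^i mod 331 for i = 0, 1, …:
  i=0: 182   i=1: 212   i=2: 116   i=3: 26
  i=4: 314   i=5: 253   i=6: 51   i=7: 234
  i=8: 178   i=9: 291
Match at i=9, j=8: e = 9·19 + 8 = 179.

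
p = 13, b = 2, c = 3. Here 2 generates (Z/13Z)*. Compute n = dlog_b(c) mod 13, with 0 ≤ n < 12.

4

Successive powers of 2 modulo 13:
  2^0=1  2^1=2  2^2=4  2^3=8  2^4=3
So 2^4 ≡ 3 (mod 13), giving n = 4.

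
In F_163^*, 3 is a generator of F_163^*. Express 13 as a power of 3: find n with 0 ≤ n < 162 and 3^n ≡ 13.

Baby-step giant-step with m = ceil(sqrt(162)) = 13.
Baby table (3^j mod 163 for j=0..12):
  0:1  1:3  2:9  3:27  4:81  5:80  6:77  7:68
  8:41  9:123  10:43  11:129  12:61
Giant step factor: 3^(-13) ≡ 106 (mod 163).
Scan 13·106^i mod 163 for i = 0, 1, …:
  i=0: 13   i=1: 74   i=2: 20   i=3: 1
Match at i=3, j=0: n = 3·13 + 0 = 39.

39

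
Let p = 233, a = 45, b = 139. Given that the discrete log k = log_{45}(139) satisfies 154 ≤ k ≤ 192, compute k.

Compute 45^154 mod 233 = 33, then multiply by 45 repeatedly:
  45^154=33  45^155=87  45^156=187  45^157=27  45^158=50
  45^159=153  45^160=128  45^161=168  45^162=104  45^163=20
  45^164=201  45^165=191  45^166=207  45^167=228  45^168=8
  45^169=127  45^170=123  45^171=176  45^172=231  45^173=143
  45^174=144  45^175=189  45^176=117  45^177=139
Found 139 at exponent 177.

177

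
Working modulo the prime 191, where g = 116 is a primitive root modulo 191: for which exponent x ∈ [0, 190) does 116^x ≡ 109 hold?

Baby-step giant-step with m = ceil(sqrt(190)) = 14.
Baby table (116^j mod 191 for j=0..13):
  0:1  1:116  2:86  3:44  4:138  5:155  6:26  7:151
  8:135  9:189  10:150  11:19  12:103  13:106
Giant step factor: 116^(-14) ≡ 130 (mod 191).
Scan 109·130^i mod 191 for i = 0, 1, …:
  i=0: 109   i=1: 36   i=2: 96   i=3: 65
  i=4: 46   i=5: 59   i=6: 30   i=7: 80
  i=8: 86
Match at i=8, j=2: x = 8·14 + 2 = 114.

114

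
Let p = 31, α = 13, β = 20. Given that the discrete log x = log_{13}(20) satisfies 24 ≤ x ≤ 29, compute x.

28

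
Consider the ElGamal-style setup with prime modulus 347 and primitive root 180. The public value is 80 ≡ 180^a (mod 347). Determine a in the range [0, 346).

99

Baby-step giant-step with m = ceil(sqrt(346)) = 19.
Baby table (180^j mod 347 for j=0..18):
  0:1  1:180  2:129  3:318  4:332  5:76  6:147  7:88
  8:225  9:248  10:224  11:68  12:95  13:97  14:110  15:21
  16:310  17:280  18:85
Giant step factor: 180^(-19) ≡ 141 (mod 347).
Scan 80·141^i mod 347 for i = 0, 1, …:
  i=0: 80   i=1: 176   i=2: 179   i=3: 255
  i=4: 214   i=5: 332
Match at i=5, j=4: a = 5·19 + 4 = 99.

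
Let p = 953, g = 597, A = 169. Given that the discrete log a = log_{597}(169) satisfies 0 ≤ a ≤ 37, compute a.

Compute 597^0 mod 953 = 1, then multiply by 597 repeatedly:
  597^0=1  597^1=597  597^2=940  597^3=816  597^4=169
Found 169 at exponent 4.

4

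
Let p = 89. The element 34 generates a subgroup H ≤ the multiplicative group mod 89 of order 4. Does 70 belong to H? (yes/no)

70 ∈ ⟨34⟩ iff 70^4 ≡ 1 (mod 89), since |⟨34⟩| = 4.
70^4 mod 89 = 25.
Since 25 ≠ 1, 70 does not lie in the subgroup.

no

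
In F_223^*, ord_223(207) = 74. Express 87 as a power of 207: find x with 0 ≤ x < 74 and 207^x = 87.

25

Baby-step giant-step with m = ceil(sqrt(74)) = 9.
Baby table (207^j mod 223 for j=0..8):
  0:1  1:207  2:33  3:141  4:197  5:193  6:34  7:125
  8:7
Giant step factor: 207^(-9) ≡ 221 (mod 223).
Scan 87·221^i mod 223 for i = 0, 1, …:
  i=0: 87   i=1: 49   i=2: 125
Match at i=2, j=7: x = 2·9 + 7 = 25.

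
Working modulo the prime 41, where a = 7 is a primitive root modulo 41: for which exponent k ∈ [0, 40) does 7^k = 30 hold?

Successive powers of 7 modulo 41:
  7^0=1  7^1=7  7^2=8  7^3=15  7^4=23  7^5=38
  7^6=20  7^7=17  7^8=37  7^9=13  7^10=9  7^11=22
  7^12=31  7^13=12  7^14=2  7^15=14  7^16=16  7^17=30
So 7^17 ≡ 30 (mod 41), giving k = 17.

17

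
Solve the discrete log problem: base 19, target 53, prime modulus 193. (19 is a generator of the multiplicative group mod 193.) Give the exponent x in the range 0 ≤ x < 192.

125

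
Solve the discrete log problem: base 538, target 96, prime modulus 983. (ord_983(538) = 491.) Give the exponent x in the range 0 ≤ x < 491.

22

Baby-step giant-step with m = ceil(sqrt(491)) = 23.
Baby table (538^j mod 983 for j=0..22):
  0:1  1:538  2:442  3:893  4:730  5:523  6:236  7:161
  8:114  9:386  10:255  11:553  12:648  13:642  14:363  15:660
  16:217  17:752  18:563  19:130  20:147  21:446  22:96
Giant step factor: 538^(-23) ≡ 534 (mod 983).
Scan 96·534^i mod 983 for i = 0, 1, …:
  i=0: 96
Match at i=0, j=22: x = 0·23 + 22 = 22.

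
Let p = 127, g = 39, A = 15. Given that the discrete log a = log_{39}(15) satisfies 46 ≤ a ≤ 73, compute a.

50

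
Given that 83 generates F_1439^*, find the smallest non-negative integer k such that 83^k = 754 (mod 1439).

465

Baby-step giant-step with m = ceil(sqrt(1438)) = 38.
Baby table (83^j mod 1439 for j=0..37):
  0:1  1:83  2:1133  3:504  4:101  5:1188  6:752  7:539
  8:128  9:551  10:1124  11:1196  12:1416  13:969  14:1282  15:1359
  16:555  17:17  18:1411  19:554  20:1373  21:278  22:50  23:1272
  24:529  25:737  26:733  27:401  28:186  29:1048  30:644  31:209
  32:79  33:801  34:289  35:963  36:784  37:317
Giant step factor: 83^(-38) ≡ 767 (mod 1439).
Scan 754·767^i mod 1439 for i = 0, 1, …:
  i=0: 754   i=1: 1279   i=2: 1034   i=3: 189
  i=4: 1063   i=5: 847   i=6: 660   i=7: 1131
  i=8: 1199   i=9: 112   i=10: 1003   i=11: 875
  i=12: 551
Match at i=12, j=9: k = 12·38 + 9 = 465.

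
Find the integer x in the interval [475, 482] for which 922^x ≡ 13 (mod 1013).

Compute 922^475 mod 1013 = 632, then multiply by 922 repeatedly:
  922^475=632  922^476=229  922^477=434  922^478=13
Found 13 at exponent 478.

478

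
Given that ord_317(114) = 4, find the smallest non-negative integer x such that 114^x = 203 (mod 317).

Successive powers of 114 modulo 317:
  114^0=1  114^1=114  114^2=316  114^3=203
So 114^3 ≡ 203 (mod 317), giving x = 3.

3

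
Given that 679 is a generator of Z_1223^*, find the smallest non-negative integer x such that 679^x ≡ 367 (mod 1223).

Baby-step giant-step with m = ceil(sqrt(1222)) = 35.
Baby table (679^j mod 1223 for j=0..34):
  0:1  1:679  2:1193  3:421  4:900  5:823  6:1129  7:993
  8:374  9:785  10:1010  11:910  12:275  13:829  14:311  15:813
  16:454  17:70  18:1056  19:346  20:118  21:627  22:129  23:758
  24:1022  25:497  26:1138  27:989  28:104  29:905  30:549  31:979
  32:652  33:1205  34:8
Giant step factor: 679^(-35) ≡ 573 (mod 1223).
Scan 367·573^i mod 1223 for i = 0, 1, …:
  i=0: 367   i=1: 1158   i=2: 668   i=3: 1188
  i=4: 736   i=5: 1016   i=6: 20   i=7: 453
  i=8: 293   i=9: 338     …   i=31: 742
  i=32: 785
Match at i=32, j=9: x = 32·35 + 9 = 1129.

1129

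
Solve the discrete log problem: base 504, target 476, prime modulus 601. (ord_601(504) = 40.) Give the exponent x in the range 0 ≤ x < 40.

30

Successive powers of 504 modulo 601:
  504^0=1  504^1=504  504^2=394  504^3=246  504^4=178  504^5=163
  504^6=416  504^7=516  504^8=432  504^9=166  504^10=125  504^11=496
  504^12=569  504^13=99  504^14=13  504^15=542  504^16=314  504^17=193
  504^18=511  504^19=316  504^20=600  504^21=97  504^22=207  504^23=355
  504^24=423  504^25=438  504^26=185  504^27=85  504^28=169  504^29=435
  504^30=476
So 504^30 ≡ 476 (mod 601), giving x = 30.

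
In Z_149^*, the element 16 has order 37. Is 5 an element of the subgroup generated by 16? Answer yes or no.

yes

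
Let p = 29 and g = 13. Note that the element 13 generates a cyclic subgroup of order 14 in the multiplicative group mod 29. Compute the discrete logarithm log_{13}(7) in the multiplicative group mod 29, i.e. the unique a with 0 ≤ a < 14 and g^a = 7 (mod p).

Successive powers of 13 modulo 29:
  13^0=1  13^1=13  13^2=24  13^3=22  13^4=25  13^5=6
  13^6=20  13^7=28  13^8=16  13^9=5  13^10=7
So 13^10 ≡ 7 (mod 29), giving a = 10.

10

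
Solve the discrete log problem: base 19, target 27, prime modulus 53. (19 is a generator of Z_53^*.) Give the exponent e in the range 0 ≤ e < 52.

Successive powers of 19 modulo 53:
  19^0=1  19^1=19  19^2=43  19^3=22  19^4=47  19^5=45
  19^6=7  19^7=27
So 19^7 ≡ 27 (mod 53), giving e = 7.

7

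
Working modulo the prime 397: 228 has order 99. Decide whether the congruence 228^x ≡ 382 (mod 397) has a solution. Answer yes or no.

no

382 ∈ ⟨228⟩ iff 382^99 ≡ 1 (mod 397), since |⟨228⟩| = 99.
382^99 mod 397 = 334.
Since 334 ≠ 1, 382 does not lie in the subgroup.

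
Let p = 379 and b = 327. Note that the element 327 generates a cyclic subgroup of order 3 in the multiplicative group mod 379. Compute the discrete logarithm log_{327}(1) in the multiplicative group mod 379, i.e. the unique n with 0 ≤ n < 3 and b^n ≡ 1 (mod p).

0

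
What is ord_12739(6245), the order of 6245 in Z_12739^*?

2123

The order of 6245 must divide p − 1 = 12738 = 2 · 3 · 11 · 193.
Divisors: 1, 2, 3, 6, 11, 22, 33, 66, 193, 386, 579, 1158, 2123, 4246, 6369, 12738.
Check each in increasing order: 6245^1 ≡ 6245;  6245^2 ≡ 5946;  6245^3 ≡ 11324;  6245^6 ≡ 2202;  6245^11 ≡ 10168;  6245^22 ≡ 11239;  6245^33 ≡ 9322;  6245^66 ≡ 6965;  6245^193 ≡ 1190;  6245^386 ≡ 2071;  6245^579 ≡ 5863;  6245^1158 ≡ 4947;  6245^2123 ≡ 1.
Smallest exponent giving 1 is 2123.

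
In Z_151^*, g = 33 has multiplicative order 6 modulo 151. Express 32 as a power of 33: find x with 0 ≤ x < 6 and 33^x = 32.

Successive powers of 33 modulo 151:
  33^0=1  33^1=33  33^2=32
So 33^2 ≡ 32 (mod 151), giving x = 2.

2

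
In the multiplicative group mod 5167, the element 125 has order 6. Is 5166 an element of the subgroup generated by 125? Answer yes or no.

yes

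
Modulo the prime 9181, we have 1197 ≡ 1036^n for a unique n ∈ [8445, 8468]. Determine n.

Compute 1036^8445 mod 9181 = 4323, then multiply by 1036 repeatedly:
  1036^8445=4323  1036^8446=7481  1036^8447=1552  1036^8448=1197
Found 1197 at exponent 8448.

8448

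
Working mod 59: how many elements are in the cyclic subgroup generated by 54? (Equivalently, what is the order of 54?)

58

The order of 54 must divide p − 1 = 58 = 2 · 29.
Divisors: 1, 2, 29, 58.
Check each in increasing order: 54^1 ≡ 54;  54^2 ≡ 25;  54^29 ≡ 58;  54^58 ≡ 1.
Smallest exponent giving 1 is 58.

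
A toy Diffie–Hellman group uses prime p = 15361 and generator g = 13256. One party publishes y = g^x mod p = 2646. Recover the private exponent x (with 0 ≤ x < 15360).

8742

Baby-step giant-step with m = ceil(sqrt(15360)) = 124.
Baby table (13256^j mod 15361 for j=0..123):
  0:1  1:13256  2:7057  3:14463  4:887  5:6907  6:7632  7:2246
  8:3358  9:12831  10:10744  11:10633  12:13873  13:13957  14:6108  15:15178
  16:1190  17:14254  18:10724  19:6650  20:10982  21:1195  22:3729  23:15287
  24:2160  25:56  26:5008  27:11167  28:11156  29:3589  30:2767  31:12645
  32:2888  33:3716  34:11930  35:2585  36:11730  37:8838  38:13542  39:4106
  40:5113  41:5196  42:14813  43:1465  44:3736  45:552  46:5476  47:9131
  48:11217  49:13433  50:3136  51:3950  52:10912  53:10296  54:1291  55:1342
  56:1514  57:8118  58:8403  59:7557  60:6511  61:11718  62:3376  63:5663
  64:14882  65:9830  66:14478  67:34  68:5235  69:9523  70:190  71:14797
  72:4423  73:13712  74:14920  75:6645  76:6146  77:11993  78:8219  79:10852
  80:13708  81:7979  82:9139  83:9738  84:8445  85:11313  86:11046  87:4724
  88:9908  89:3898  90:12845  91:11996  92:1904  93:1301  94:11014  95:10640
  96:14499  97:1912  98:15183  99:6026  100:3456  101:6234  102:11085  103:14795
  104:8633  105:14959  106:1355  107:4871  108:7693  109:12090  110:3727  111:4136
  112:3407  113:1852  114:3234  115:12714  116:11253  117:14458  118:11412  119:2344
  120:12122  121:13172  122:14906  123:5393
Giant step factor: 13256^(-124) ≡ 7238 (mod 15361).
Scan 2646·7238^i mod 15361 for i = 0, 1, …:
  i=0: 2646   i=1: 11942   i=2: 15210   i=3: 13054
  i=4: 14702   i=5: 7429   i=6: 7602   i=7: 174
  i=8: 15171   i=9: 7270     …   i=69: 2891
  i=70: 3376
Match at i=70, j=62: x = 70·124 + 62 = 8742.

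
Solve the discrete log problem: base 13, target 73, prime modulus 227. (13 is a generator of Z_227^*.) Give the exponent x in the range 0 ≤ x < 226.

116

Baby-step giant-step with m = ceil(sqrt(226)) = 16.
Baby table (13^j mod 227 for j=0..15):
  0:1  1:13  2:169  3:154  4:186  5:148  6:108  7:42
  8:92  9:61  10:112  11:94  12:87  13:223  14:175  15:5
Giant step factor: 13^(-16) ≡ 7 (mod 227).
Scan 73·7^i mod 227 for i = 0, 1, …:
  i=0: 73   i=1: 57   i=2: 172   i=3: 69
  i=4: 29   i=5: 203   i=6: 59   i=7: 186
Match at i=7, j=4: x = 7·16 + 4 = 116.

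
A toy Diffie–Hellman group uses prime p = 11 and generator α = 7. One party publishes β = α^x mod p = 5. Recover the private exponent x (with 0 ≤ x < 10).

2

Successive powers of 7 modulo 11:
  7^0=1  7^1=7  7^2=5
So 7^2 ≡ 5 (mod 11), giving x = 2.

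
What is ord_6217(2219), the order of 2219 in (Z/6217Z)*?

444

The order of 2219 must divide p − 1 = 6216 = 2^3 · 3 · 7 · 37.
Divisors: 1, 2, 3, 4, 6, 7, 8, 12, 14, 21, 24, 28, 37, 42, 56, 74, 84, 111, 148, 168, 222, 259, 296, 444, 518, 777, 888, 1036, 1554, 2072, 3108, 6216.
Check each in increasing order: 2219^1 ≡ 2219;  2219^2 ≡ 97;  2219^3 ≡ 3865;  2219^4 ≡ 3192;  2219^6 ≡ 4991;  2219^7 ≡ 2552;  2219^8 ≡ 5418;  2219^12 ≡ 4779;  2219^14 ≡ 3505;  2219^21 ≡ 4714;  2219^24 ≡ 3800;  2219^28 ≡ 233;  2219^37 ≡ 2643;  2219^42 ≡ 2238;  2219^56 ≡ 4553;  2219^74 ≡ 3758;  2219^84 ≡ 3959;  2219^111 ≡ 3845;  2219^148 ≡ 3757;  2219^168 ≡ 624;  2219^222 ≡ 6216;  2219^259 ≡ 3574;  2219^296 ≡ 2459;  2219^444 ≡ 1.
Smallest exponent giving 1 is 444.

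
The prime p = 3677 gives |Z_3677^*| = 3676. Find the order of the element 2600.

919

The order of 2600 must divide p − 1 = 3676 = 2^2 · 919.
Divisors: 1, 2, 4, 919, 1838, 3676.
Check each in increasing order: 2600^1 ≡ 2600;  2600^2 ≡ 1674;  2600^4 ≡ 402;  2600^919 ≡ 1.
Smallest exponent giving 1 is 919.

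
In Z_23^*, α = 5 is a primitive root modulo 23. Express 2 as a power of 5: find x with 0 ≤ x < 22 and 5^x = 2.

2

Successive powers of 5 modulo 23:
  5^0=1  5^1=5  5^2=2
So 5^2 ≡ 2 (mod 23), giving x = 2.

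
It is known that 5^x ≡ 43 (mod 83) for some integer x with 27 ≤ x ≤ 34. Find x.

Compute 5^27 mod 83 = 6, then multiply by 5 repeatedly:
  5^27=6  5^28=30  5^29=67  5^30=3  5^31=15
  5^32=75  5^33=43
Found 43 at exponent 33.

33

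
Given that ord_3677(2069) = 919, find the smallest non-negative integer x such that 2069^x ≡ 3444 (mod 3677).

796

Baby-step giant-step with m = ceil(sqrt(919)) = 31.
Baby table (2069^j mod 3677 for j=0..30):
  0:1  1:2069  2:733  3:1653  4:447  5:1916  6:398  7:3491
  8:1251  9:3388  10:1410  11:1429  12:293  13:3189  14:1503  15:2642
  16:2276  17:2484  18:2627  19:657  20:2520  21:3571  22:1306  23:3196
  24:1278  25:419  26:2816  27:1936  28:1331  29:3443  30:1218
Giant step factor: 2069^(-31) ≡ 3110 (mod 3677).
Scan 3444·3110^i mod 3677 for i = 0, 1, …:
  i=0: 3444   i=1: 3416   i=2: 907   i=3: 511
  i=4: 746   i=5: 3550   i=6: 2146   i=7: 305
  i=8: 3561   i=9: 3263     …   i=24: 2244
  i=25: 3571
Match at i=25, j=21: x = 25·31 + 21 = 796.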